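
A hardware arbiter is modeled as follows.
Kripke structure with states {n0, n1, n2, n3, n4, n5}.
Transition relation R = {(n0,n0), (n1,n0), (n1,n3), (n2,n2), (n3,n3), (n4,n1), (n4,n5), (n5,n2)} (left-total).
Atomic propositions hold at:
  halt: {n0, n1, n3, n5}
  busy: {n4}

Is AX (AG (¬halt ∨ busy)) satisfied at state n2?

Sat(¬halt) = {n2, n4}
Sat(¬halt ∨ busy) = {n2, n4}
AG (¬halt ∨ busy): greatest fixpoint, start Z0 = {n2, n4}, keep only states in Sat with every successor in Z. Z1 = {n2}; fixed.
Sat(AG (¬halt ∨ busy)) = {n2}
Sat(AX (AG (¬halt ∨ busy))) = {s : every successor in {n2}} = {n2, n5}
n2 ∈ Sat(AX (AG (¬halt ∨ busy))) = {n2, n5}, so the formula holds at n2.

Yes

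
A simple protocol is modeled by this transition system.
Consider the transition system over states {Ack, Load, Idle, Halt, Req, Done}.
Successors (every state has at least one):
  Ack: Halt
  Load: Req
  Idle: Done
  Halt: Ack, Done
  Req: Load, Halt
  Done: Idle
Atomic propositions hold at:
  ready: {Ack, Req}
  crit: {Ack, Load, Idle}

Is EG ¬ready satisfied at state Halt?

Sat(¬ready) = {Load, Idle, Halt, Done}
EG ¬ready: greatest fixpoint, start Z0 = {Load, Idle, Halt, Done}, keep only states in Sat with some successor in Z. Z1 = {Idle, Halt, Done}; fixed.
Sat(EG ¬ready) = {Idle, Halt, Done}
Halt ∈ Sat(EG ¬ready) = {Idle, Halt, Done}, so the formula holds at Halt.

Yes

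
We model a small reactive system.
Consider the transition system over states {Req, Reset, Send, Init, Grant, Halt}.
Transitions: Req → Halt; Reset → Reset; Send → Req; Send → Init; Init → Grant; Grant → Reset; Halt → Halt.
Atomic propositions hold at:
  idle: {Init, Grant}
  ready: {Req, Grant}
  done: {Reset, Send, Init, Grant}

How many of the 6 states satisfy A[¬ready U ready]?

Sat(¬ready) = {Reset, Send, Init, Halt}
A[¬ready U ready]: least fixpoint, start Z0 = Sat(ready) = {Req, Grant}, add states in Sat(¬ready) with every successor in Z. Z1 = {Req, Init, Grant}; Z2 = {Req, Send, Init, Grant}; fixed.
Sat(A[¬ready U ready]) = {Req, Send, Init, Grant}
|Sat(A[¬ready U ready])| = |{Req, Send, Init, Grant}| = 4.

4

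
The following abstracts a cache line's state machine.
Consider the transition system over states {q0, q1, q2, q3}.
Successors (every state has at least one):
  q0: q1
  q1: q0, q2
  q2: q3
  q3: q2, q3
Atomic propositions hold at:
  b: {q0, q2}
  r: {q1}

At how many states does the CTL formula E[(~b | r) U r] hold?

Sat(~b) = {q1, q3}
Sat(~b | r) = {q1, q3}
E[(~b | r) U r]: least fixpoint, start Z0 = Sat(r) = {q1}, add states in Sat(~b | r) with some successor in Z. Already a fixed point.
Sat(E[(~b | r) U r]) = {q1}
|Sat(E[(~b | r) U r])| = |{q1}| = 1.

1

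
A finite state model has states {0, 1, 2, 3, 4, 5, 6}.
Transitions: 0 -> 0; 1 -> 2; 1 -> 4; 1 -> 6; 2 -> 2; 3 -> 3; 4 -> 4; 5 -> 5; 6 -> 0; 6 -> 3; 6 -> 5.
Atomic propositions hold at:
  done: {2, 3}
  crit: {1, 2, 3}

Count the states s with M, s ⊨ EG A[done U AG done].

AG done: greatest fixpoint, start Z0 = {2, 3}, keep only states in Sat with every successor in Z. Already a fixed point.
Sat(AG done) = {2, 3}
A[done U AG done]: least fixpoint, start Z0 = Sat(AG done) = {2, 3}, add states in Sat(done) with every successor in Z. Already a fixed point.
Sat(A[done U AG done]) = {2, 3}
EG A[done U AG done]: greatest fixpoint, start Z0 = {2, 3}, keep only states in Sat with some successor in Z. Already a fixed point.
Sat(EG A[done U AG done]) = {2, 3}
|Sat(EG A[done U AG done])| = |{2, 3}| = 2.

2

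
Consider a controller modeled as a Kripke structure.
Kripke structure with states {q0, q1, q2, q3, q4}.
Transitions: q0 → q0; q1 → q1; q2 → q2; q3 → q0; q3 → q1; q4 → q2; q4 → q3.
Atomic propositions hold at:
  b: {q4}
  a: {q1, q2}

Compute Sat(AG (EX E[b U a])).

{q1, q2}

E[b U a]: least fixpoint, start Z0 = Sat(a) = {q1, q2}, add states in Sat(b) with some successor in Z. Z1 = {q1, q2, q4}; fixed.
Sat(E[b U a]) = {q1, q2, q4}
Sat(EX E[b U a]) = {s : some successor in {q1, q2, q4}} = {q1, q2, q3, q4}
AG (EX E[b U a]): greatest fixpoint, start Z0 = {q1, q2, q3, q4}, keep only states in Sat with every successor in Z. Z1 = {q1, q2, q4}; Z2 = {q1, q2}; fixed.
Sat(AG (EX E[b U a])) = {q1, q2}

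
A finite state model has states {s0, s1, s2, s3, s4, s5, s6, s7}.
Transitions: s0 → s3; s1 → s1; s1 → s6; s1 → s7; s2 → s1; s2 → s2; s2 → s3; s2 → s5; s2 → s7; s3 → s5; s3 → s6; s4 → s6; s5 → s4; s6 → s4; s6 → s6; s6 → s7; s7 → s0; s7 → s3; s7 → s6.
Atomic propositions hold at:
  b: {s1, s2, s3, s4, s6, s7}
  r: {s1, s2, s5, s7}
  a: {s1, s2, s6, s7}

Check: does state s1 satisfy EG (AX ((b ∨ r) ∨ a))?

Sat(b ∨ r) = {s1, s2, s3, s4, s5, s6, s7}
Sat((b ∨ r) ∨ a) = {s1, s2, s3, s4, s5, s6, s7}
Sat(AX ((b ∨ r) ∨ a)) = {s : every successor in {s1, s2, s3, s4, s5, s6, s7}} = {s0, s1, s2, s3, s4, s5, s6}
EG (AX ((b ∨ r) ∨ a)): greatest fixpoint, start Z0 = {s0, s1, s2, s3, s4, s5, s6}, keep only states in Sat with some successor in Z. Already a fixed point.
Sat(EG (AX ((b ∨ r) ∨ a))) = {s0, s1, s2, s3, s4, s5, s6}
s1 ∈ Sat(EG (AX ((b ∨ r) ∨ a))) = {s0, s1, s2, s3, s4, s5, s6}, so the formula holds at s1.

Yes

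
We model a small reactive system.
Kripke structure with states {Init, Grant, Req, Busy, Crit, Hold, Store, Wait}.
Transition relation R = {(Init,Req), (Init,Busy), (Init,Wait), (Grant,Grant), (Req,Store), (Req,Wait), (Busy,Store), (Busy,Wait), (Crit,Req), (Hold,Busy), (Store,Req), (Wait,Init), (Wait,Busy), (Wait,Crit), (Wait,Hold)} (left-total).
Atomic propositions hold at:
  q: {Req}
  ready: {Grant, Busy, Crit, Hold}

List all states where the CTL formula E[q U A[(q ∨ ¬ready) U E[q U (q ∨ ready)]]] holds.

{Grant, Req, Busy, Crit, Hold, Store}

Sat(¬ready) = {Init, Req, Store, Wait}
Sat(q ∨ ¬ready) = {Init, Req, Store, Wait}
Sat(q ∨ ready) = {Grant, Req, Busy, Crit, Hold}
E[q U (q ∨ ready)]: least fixpoint, start Z0 = Sat((q ∨ ready)) = {Grant, Req, Busy, Crit, Hold}, add states in Sat(q) with some successor in Z. Already a fixed point.
Sat(E[q U (q ∨ ready)]) = {Grant, Req, Busy, Crit, Hold}
A[(q ∨ ¬ready) U E[q U (q ∨ ready)]]: least fixpoint, start Z0 = Sat(E[q U (q ∨ ready)]) = {Grant, Req, Busy, Crit, Hold}, add states in Sat(q ∨ ¬ready) with every successor in Z. Z1 = {Grant, Req, Busy, Crit, Hold, Store}; fixed.
Sat(A[(q ∨ ¬ready) U E[q U (q ∨ ready)]]) = {Grant, Req, Busy, Crit, Hold, Store}
E[q U A[(q ∨ ¬ready) U E[q U (q ∨ ready)]]]: least fixpoint, start Z0 = Sat(A[(q ∨ ¬ready) U E[q U (q ∨ ready)]]) = {Grant, Req, Busy, Crit, Hold, Store}, add states in Sat(q) with some successor in Z. Already a fixed point.
Sat(E[q U A[(q ∨ ¬ready) U E[q U (q ∨ ready)]]]) = {Grant, Req, Busy, Crit, Hold, Store}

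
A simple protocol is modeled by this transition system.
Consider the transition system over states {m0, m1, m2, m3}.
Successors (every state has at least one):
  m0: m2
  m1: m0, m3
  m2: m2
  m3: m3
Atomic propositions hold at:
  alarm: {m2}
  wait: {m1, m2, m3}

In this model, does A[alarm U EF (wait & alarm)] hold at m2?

Yes

Sat(wait & alarm) = {m2}
EF (wait & alarm): least fixpoint, start Z0 = {m2}, add states with some successor in Z. Z1 = {m0, m2}; Z2 = {m0, m1, m2}; fixed.
Sat(EF (wait & alarm)) = {m0, m1, m2}
A[alarm U EF (wait & alarm)]: least fixpoint, start Z0 = Sat(EF (wait & alarm)) = {m0, m1, m2}, add states in Sat(alarm) with every successor in Z. Already a fixed point.
Sat(A[alarm U EF (wait & alarm)]) = {m0, m1, m2}
m2 ∈ Sat(A[alarm U EF (wait & alarm)]) = {m0, m1, m2}, so the formula holds at m2.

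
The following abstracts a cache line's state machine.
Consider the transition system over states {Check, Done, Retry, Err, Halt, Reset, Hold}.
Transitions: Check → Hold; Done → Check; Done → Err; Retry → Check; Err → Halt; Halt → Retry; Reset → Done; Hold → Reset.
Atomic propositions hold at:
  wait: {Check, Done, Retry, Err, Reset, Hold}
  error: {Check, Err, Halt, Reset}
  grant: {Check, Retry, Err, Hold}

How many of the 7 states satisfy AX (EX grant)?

4

Sat(EX grant) = {s : some successor in {Check, Retry, Err, Hold}} = {Check, Done, Retry, Halt}
Sat(AX (EX grant)) = {s : every successor in {Check, Done, Retry, Halt}} = {Retry, Err, Halt, Reset}
|Sat(AX (EX grant))| = |{Retry, Err, Halt, Reset}| = 4.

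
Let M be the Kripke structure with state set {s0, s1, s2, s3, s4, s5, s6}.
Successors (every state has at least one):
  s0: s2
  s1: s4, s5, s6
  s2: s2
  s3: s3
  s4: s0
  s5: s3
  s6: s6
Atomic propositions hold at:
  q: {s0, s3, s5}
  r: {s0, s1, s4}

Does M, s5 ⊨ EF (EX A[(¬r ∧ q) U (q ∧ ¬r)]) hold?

Yes

Sat(¬r) = {s2, s3, s5, s6}
Sat(¬r ∧ q) = {s3, s5}
Sat(q ∧ ¬r) = {s3, s5}
A[(¬r ∧ q) U (q ∧ ¬r)]: least fixpoint, start Z0 = Sat((q ∧ ¬r)) = {s3, s5}, add states in Sat(¬r ∧ q) with every successor in Z. Already a fixed point.
Sat(A[(¬r ∧ q) U (q ∧ ¬r)]) = {s3, s5}
Sat(EX A[(¬r ∧ q) U (q ∧ ¬r)]) = {s : some successor in {s3, s5}} = {s1, s3, s5}
EF (EX A[(¬r ∧ q) U (q ∧ ¬r)]): least fixpoint, start Z0 = {s1, s3, s5}, add states with some successor in Z. Already a fixed point.
Sat(EF (EX A[(¬r ∧ q) U (q ∧ ¬r)])) = {s1, s3, s5}
s5 ∈ Sat(EF (EX A[(¬r ∧ q) U (q ∧ ¬r)])) = {s1, s3, s5}, so the formula holds at s5.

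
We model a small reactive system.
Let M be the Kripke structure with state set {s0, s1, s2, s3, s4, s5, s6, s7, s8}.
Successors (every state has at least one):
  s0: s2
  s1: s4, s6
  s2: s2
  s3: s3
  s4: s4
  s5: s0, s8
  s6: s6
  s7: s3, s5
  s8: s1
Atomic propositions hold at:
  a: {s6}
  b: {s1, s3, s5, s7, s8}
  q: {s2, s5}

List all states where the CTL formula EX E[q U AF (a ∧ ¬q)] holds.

{s1, s6}

Sat(¬q) = {s0, s1, s3, s4, s6, s7, s8}
Sat(a ∧ ¬q) = {s6}
AF (a ∧ ¬q): least fixpoint, start Z0 = {s6}, add states with every successor in Z. Already a fixed point.
Sat(AF (a ∧ ¬q)) = {s6}
E[q U AF (a ∧ ¬q)]: least fixpoint, start Z0 = Sat(AF (a ∧ ¬q)) = {s6}, add states in Sat(q) with some successor in Z. Already a fixed point.
Sat(E[q U AF (a ∧ ¬q)]) = {s6}
Sat(EX E[q U AF (a ∧ ¬q)]) = {s : some successor in {s6}} = {s1, s6}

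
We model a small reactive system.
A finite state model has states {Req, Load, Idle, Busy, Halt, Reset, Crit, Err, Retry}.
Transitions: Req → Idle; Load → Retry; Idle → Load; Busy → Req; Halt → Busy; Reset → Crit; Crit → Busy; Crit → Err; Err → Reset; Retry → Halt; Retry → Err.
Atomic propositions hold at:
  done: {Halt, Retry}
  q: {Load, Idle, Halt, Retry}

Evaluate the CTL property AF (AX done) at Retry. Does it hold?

No

Sat(AX done) = {s : every successor in {Halt, Retry}} = {Load}
AF (AX done): least fixpoint, start Z0 = {Load}, add states with every successor in Z. Z1 = {Load, Idle}; Z2 = {Req, Load, Idle}; Z3 = {Req, Load, Idle, Busy}; Z4 = {Req, Load, Idle, Busy, Halt}; fixed.
Sat(AF (AX done)) = {Req, Load, Idle, Busy, Halt}
Retry ∉ Sat(AF (AX done)) = {Req, Load, Idle, Busy, Halt}, so the formula does not hold at Retry.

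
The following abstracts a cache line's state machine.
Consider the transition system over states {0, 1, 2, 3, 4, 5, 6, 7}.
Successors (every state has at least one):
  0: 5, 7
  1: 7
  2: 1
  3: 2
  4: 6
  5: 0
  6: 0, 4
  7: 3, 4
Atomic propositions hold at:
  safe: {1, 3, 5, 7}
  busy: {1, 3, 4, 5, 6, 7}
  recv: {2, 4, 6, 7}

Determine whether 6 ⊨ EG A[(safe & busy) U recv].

Sat(safe & busy) = {1, 3, 5, 7}
A[(safe & busy) U recv]: least fixpoint, start Z0 = Sat(recv) = {2, 4, 6, 7}, add states in Sat(safe & busy) with every successor in Z. Z1 = {1, 2, 3, 4, 6, 7}; fixed.
Sat(A[(safe & busy) U recv]) = {1, 2, 3, 4, 6, 7}
EG A[(safe & busy) U recv]: greatest fixpoint, start Z0 = {1, 2, 3, 4, 6, 7}, keep only states in Sat with some successor in Z. Already a fixed point.
Sat(EG A[(safe & busy) U recv]) = {1, 2, 3, 4, 6, 7}
6 ∈ Sat(EG A[(safe & busy) U recv]) = {1, 2, 3, 4, 6, 7}, so the formula holds at 6.

Yes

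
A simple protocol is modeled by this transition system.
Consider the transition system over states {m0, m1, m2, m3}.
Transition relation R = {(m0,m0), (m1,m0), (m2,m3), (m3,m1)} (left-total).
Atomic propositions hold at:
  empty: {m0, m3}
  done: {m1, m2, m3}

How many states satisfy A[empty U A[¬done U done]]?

3

Sat(¬done) = {m0}
A[¬done U done]: least fixpoint, start Z0 = Sat(done) = {m1, m2, m3}, add states in Sat(¬done) with every successor in Z. Already a fixed point.
Sat(A[¬done U done]) = {m1, m2, m3}
A[empty U A[¬done U done]]: least fixpoint, start Z0 = Sat(A[¬done U done]) = {m1, m2, m3}, add states in Sat(empty) with every successor in Z. Already a fixed point.
Sat(A[empty U A[¬done U done]]) = {m1, m2, m3}
|Sat(A[empty U A[¬done U done]])| = |{m1, m2, m3}| = 3.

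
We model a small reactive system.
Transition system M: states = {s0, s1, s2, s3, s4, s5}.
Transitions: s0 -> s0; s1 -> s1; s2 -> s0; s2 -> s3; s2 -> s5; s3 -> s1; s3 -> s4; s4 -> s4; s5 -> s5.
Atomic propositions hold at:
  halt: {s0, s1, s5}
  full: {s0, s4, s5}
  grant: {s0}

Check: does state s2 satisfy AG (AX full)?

No

Sat(AX full) = {s : every successor in {s0, s4, s5}} = {s0, s4, s5}
AG (AX full): greatest fixpoint, start Z0 = {s0, s4, s5}, keep only states in Sat with every successor in Z. Already a fixed point.
Sat(AG (AX full)) = {s0, s4, s5}
s2 ∉ Sat(AG (AX full)) = {s0, s4, s5}, so the formula does not hold at s2.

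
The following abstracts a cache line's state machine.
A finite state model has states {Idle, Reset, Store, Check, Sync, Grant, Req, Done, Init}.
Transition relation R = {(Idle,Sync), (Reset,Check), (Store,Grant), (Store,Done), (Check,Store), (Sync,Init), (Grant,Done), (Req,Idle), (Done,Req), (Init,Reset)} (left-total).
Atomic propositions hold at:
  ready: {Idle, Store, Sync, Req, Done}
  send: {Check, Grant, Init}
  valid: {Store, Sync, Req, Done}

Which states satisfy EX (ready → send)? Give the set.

{Reset, Store, Sync, Init}

Sat(ready → send) = {Reset, Check, Grant, Init}
Sat(EX (ready → send)) = {s : some successor in {Reset, Check, Grant, Init}} = {Reset, Store, Sync, Init}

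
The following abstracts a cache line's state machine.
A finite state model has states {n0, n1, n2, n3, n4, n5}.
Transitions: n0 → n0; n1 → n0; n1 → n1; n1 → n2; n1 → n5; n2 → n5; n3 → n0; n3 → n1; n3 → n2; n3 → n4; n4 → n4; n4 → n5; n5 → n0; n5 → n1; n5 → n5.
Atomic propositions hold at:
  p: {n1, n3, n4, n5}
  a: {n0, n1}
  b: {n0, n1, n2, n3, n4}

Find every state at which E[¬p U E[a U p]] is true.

Sat(¬p) = {n0, n2}
E[a U p]: least fixpoint, start Z0 = Sat(p) = {n1, n3, n4, n5}, add states in Sat(a) with some successor in Z. Already a fixed point.
Sat(E[a U p]) = {n1, n3, n4, n5}
E[¬p U E[a U p]]: least fixpoint, start Z0 = Sat(E[a U p]) = {n1, n3, n4, n5}, add states in Sat(¬p) with some successor in Z. Z1 = {n1, n2, n3, n4, n5}; fixed.
Sat(E[¬p U E[a U p]]) = {n1, n2, n3, n4, n5}

{n1, n2, n3, n4, n5}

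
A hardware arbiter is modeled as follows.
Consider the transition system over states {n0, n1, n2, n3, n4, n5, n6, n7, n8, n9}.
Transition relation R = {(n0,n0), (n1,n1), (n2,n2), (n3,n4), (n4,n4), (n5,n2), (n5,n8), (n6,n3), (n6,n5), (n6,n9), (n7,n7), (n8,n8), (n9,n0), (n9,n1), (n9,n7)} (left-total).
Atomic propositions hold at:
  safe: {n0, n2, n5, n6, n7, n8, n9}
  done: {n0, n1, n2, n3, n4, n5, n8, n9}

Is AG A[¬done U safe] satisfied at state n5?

Sat(¬done) = {n6, n7}
A[¬done U safe]: least fixpoint, start Z0 = Sat(safe) = {n0, n2, n5, n6, n7, n8, n9}, add states in Sat(¬done) with every successor in Z. Already a fixed point.
Sat(A[¬done U safe]) = {n0, n2, n5, n6, n7, n8, n9}
AG A[¬done U safe]: greatest fixpoint, start Z0 = {n0, n2, n5, n6, n7, n8, n9}, keep only states in Sat with every successor in Z. Z1 = {n0, n2, n5, n7, n8}; fixed.
Sat(AG A[¬done U safe]) = {n0, n2, n5, n7, n8}
n5 ∈ Sat(AG A[¬done U safe]) = {n0, n2, n5, n7, n8}, so the formula holds at n5.

Yes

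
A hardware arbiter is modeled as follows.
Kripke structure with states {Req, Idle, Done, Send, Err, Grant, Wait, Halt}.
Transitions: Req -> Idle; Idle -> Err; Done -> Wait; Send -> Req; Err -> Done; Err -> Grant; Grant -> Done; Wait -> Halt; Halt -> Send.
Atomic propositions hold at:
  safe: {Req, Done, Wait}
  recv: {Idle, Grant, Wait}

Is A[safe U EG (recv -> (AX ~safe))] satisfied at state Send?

Yes

Sat(~safe) = {Idle, Send, Err, Grant, Halt}
Sat(AX ~safe) = {s : every successor in {Idle, Send, Err, Grant, Halt}} = {Req, Idle, Wait, Halt}
Sat(recv -> (AX ~safe)) = {Req, Idle, Done, Send, Err, Wait, Halt}
EG (recv -> (AX ~safe)): greatest fixpoint, start Z0 = {Req, Idle, Done, Send, Err, Wait, Halt}, keep only states in Sat with some successor in Z. Already a fixed point.
Sat(EG (recv -> (AX ~safe))) = {Req, Idle, Done, Send, Err, Wait, Halt}
A[safe U EG (recv -> (AX ~safe))]: least fixpoint, start Z0 = Sat(EG (recv -> (AX ~safe))) = {Req, Idle, Done, Send, Err, Wait, Halt}, add states in Sat(safe) with every successor in Z. Already a fixed point.
Sat(A[safe U EG (recv -> (AX ~safe))]) = {Req, Idle, Done, Send, Err, Wait, Halt}
Send ∈ Sat(A[safe U EG (recv -> (AX ~safe))]) = {Req, Idle, Done, Send, Err, Wait, Halt}, so the formula holds at Send.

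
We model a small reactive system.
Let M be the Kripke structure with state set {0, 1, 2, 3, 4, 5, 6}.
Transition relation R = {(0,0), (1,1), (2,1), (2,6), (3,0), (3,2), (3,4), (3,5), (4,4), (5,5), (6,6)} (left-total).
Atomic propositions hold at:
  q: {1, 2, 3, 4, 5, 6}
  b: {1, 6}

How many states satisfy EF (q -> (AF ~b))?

Sat(~b) = {0, 2, 3, 4, 5}
AF ~b: least fixpoint, start Z0 = {0, 2, 3, 4, 5}, add states with every successor in Z. Already a fixed point.
Sat(AF ~b) = {0, 2, 3, 4, 5}
Sat(q -> (AF ~b)) = {0, 2, 3, 4, 5}
EF (q -> (AF ~b)): least fixpoint, start Z0 = {0, 2, 3, 4, 5}, add states with some successor in Z. Already a fixed point.
Sat(EF (q -> (AF ~b))) = {0, 2, 3, 4, 5}
|Sat(EF (q -> (AF ~b)))| = |{0, 2, 3, 4, 5}| = 5.

5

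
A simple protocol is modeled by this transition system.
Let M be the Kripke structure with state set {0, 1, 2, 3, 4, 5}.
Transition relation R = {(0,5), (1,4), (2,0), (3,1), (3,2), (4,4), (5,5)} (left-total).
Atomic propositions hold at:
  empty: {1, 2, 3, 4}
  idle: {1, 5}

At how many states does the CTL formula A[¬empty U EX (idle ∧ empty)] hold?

1

Sat(¬empty) = {0, 5}
Sat(idle ∧ empty) = {1}
Sat(EX (idle ∧ empty)) = {s : some successor in {1}} = {3}
A[¬empty U EX (idle ∧ empty)]: least fixpoint, start Z0 = Sat(EX (idle ∧ empty)) = {3}, add states in Sat(¬empty) with every successor in Z. Already a fixed point.
Sat(A[¬empty U EX (idle ∧ empty)]) = {3}
|Sat(A[¬empty U EX (idle ∧ empty)])| = |{3}| = 1.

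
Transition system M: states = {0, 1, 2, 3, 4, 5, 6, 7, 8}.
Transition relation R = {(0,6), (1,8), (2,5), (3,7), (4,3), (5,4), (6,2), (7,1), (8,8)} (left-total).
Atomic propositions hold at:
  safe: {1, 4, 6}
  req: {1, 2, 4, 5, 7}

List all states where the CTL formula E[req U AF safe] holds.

{0, 1, 2, 3, 4, 5, 6, 7}

AF safe: least fixpoint, start Z0 = {1, 4, 6}, add states with every successor in Z. Z1 = {0, 1, 4, 5, 6, 7}; Z2 = {0, 1, 2, 3, 4, 5, 6, 7}; fixed.
Sat(AF safe) = {0, 1, 2, 3, 4, 5, 6, 7}
E[req U AF safe]: least fixpoint, start Z0 = Sat(AF safe) = {0, 1, 2, 3, 4, 5, 6, 7}, add states in Sat(req) with some successor in Z. Already a fixed point.
Sat(E[req U AF safe]) = {0, 1, 2, 3, 4, 5, 6, 7}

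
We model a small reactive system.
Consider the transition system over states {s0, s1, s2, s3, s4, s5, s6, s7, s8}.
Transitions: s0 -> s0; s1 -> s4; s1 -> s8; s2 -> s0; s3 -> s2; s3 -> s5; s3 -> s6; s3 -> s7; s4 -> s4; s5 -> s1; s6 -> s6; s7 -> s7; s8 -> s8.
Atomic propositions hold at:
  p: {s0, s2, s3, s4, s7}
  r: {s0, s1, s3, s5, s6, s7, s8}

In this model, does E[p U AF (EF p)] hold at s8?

No

EF p: least fixpoint, start Z0 = {s0, s2, s3, s4, s7}, add states with some successor in Z. Z1 = {s0, s1, s2, s3, s4, s7}; Z2 = {s0, s1, s2, s3, s4, s5, s7}; fixed.
Sat(EF p) = {s0, s1, s2, s3, s4, s5, s7}
AF (EF p): least fixpoint, start Z0 = {s0, s1, s2, s3, s4, s5, s7}, add states with every successor in Z. Already a fixed point.
Sat(AF (EF p)) = {s0, s1, s2, s3, s4, s5, s7}
E[p U AF (EF p)]: least fixpoint, start Z0 = Sat(AF (EF p)) = {s0, s1, s2, s3, s4, s5, s7}, add states in Sat(p) with some successor in Z. Already a fixed point.
Sat(E[p U AF (EF p)]) = {s0, s1, s2, s3, s4, s5, s7}
s8 ∉ Sat(E[p U AF (EF p)]) = {s0, s1, s2, s3, s4, s5, s7}, so the formula does not hold at s8.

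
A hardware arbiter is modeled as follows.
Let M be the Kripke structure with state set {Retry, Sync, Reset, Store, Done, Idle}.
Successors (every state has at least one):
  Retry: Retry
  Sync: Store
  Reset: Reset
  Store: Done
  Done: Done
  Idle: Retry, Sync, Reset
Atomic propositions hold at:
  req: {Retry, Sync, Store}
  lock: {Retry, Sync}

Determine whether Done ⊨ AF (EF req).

EF req: least fixpoint, start Z0 = {Retry, Sync, Store}, add states with some successor in Z. Z1 = {Retry, Sync, Store, Idle}; fixed.
Sat(EF req) = {Retry, Sync, Store, Idle}
AF (EF req): least fixpoint, start Z0 = {Retry, Sync, Store, Idle}, add states with every successor in Z. Already a fixed point.
Sat(AF (EF req)) = {Retry, Sync, Store, Idle}
Done ∉ Sat(AF (EF req)) = {Retry, Sync, Store, Idle}, so the formula does not hold at Done.

No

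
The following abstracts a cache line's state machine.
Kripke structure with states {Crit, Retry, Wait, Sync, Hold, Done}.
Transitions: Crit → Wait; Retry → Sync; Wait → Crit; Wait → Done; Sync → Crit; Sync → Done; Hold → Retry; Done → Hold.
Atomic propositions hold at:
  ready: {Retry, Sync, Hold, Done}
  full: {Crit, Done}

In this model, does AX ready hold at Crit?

No

Sat(AX ready) = {s : every successor in {Retry, Sync, Hold, Done}} = {Retry, Hold, Done}
Crit ∉ Sat(AX ready) = {Retry, Hold, Done}, so the formula does not hold at Crit.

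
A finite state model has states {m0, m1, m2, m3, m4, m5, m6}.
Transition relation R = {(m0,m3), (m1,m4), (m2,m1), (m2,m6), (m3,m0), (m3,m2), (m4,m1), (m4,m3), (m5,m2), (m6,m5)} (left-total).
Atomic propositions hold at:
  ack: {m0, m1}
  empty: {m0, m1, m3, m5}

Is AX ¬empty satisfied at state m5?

Sat(¬empty) = {m2, m4, m6}
Sat(AX ¬empty) = {s : every successor in {m2, m4, m6}} = {m1, m5}
m5 ∈ Sat(AX ¬empty) = {m1, m5}, so the formula holds at m5.

Yes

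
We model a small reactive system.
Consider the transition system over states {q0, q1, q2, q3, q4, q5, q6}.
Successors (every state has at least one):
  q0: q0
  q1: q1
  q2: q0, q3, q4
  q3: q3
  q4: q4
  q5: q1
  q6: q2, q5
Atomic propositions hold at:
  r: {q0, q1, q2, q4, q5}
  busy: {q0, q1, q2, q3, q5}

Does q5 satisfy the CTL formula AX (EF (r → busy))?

Sat(r → busy) = {q0, q1, q2, q3, q5, q6}
EF (r → busy): least fixpoint, start Z0 = {q0, q1, q2, q3, q5, q6}, add states with some successor in Z. Already a fixed point.
Sat(EF (r → busy)) = {q0, q1, q2, q3, q5, q6}
Sat(AX (EF (r → busy))) = {s : every successor in {q0, q1, q2, q3, q5, q6}} = {q0, q1, q3, q5, q6}
q5 ∈ Sat(AX (EF (r → busy))) = {q0, q1, q3, q5, q6}, so the formula holds at q5.

Yes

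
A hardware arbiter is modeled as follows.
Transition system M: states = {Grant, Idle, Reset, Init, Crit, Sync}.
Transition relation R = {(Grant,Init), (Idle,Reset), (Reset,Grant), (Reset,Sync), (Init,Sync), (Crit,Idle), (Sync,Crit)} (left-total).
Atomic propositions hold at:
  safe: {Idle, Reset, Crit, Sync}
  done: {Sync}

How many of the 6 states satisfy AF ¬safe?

2

Sat(¬safe) = {Grant, Init}
AF ¬safe: least fixpoint, start Z0 = {Grant, Init}, add states with every successor in Z. Already a fixed point.
Sat(AF ¬safe) = {Grant, Init}
|Sat(AF ¬safe)| = |{Grant, Init}| = 2.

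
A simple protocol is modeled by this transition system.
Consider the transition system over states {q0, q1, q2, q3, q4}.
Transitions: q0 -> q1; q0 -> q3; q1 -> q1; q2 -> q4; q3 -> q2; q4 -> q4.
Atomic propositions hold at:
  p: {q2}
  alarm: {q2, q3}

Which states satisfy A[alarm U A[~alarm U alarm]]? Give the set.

Sat(~alarm) = {q0, q1, q4}
A[~alarm U alarm]: least fixpoint, start Z0 = Sat(alarm) = {q2, q3}, add states in Sat(~alarm) with every successor in Z. Already a fixed point.
Sat(A[~alarm U alarm]) = {q2, q3}
A[alarm U A[~alarm U alarm]]: least fixpoint, start Z0 = Sat(A[~alarm U alarm]) = {q2, q3}, add states in Sat(alarm) with every successor in Z. Already a fixed point.
Sat(A[alarm U A[~alarm U alarm]]) = {q2, q3}

{q2, q3}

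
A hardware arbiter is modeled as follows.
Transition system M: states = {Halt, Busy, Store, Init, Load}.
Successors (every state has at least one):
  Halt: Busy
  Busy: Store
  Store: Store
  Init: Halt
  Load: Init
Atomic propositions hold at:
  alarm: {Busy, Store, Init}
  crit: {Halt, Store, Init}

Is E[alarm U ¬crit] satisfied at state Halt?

No

Sat(¬crit) = {Busy, Load}
E[alarm U ¬crit]: least fixpoint, start Z0 = Sat(¬crit) = {Busy, Load}, add states in Sat(alarm) with some successor in Z. Already a fixed point.
Sat(E[alarm U ¬crit]) = {Busy, Load}
Halt ∉ Sat(E[alarm U ¬crit]) = {Busy, Load}, so the formula does not hold at Halt.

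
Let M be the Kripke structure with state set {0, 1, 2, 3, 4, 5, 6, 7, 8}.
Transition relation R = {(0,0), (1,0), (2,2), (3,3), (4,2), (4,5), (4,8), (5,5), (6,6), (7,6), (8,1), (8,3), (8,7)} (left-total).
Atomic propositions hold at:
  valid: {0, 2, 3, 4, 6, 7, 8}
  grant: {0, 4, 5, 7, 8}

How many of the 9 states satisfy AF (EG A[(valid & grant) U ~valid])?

1

Sat(valid & grant) = {0, 4, 7, 8}
Sat(~valid) = {1, 5}
A[(valid & grant) U ~valid]: least fixpoint, start Z0 = Sat(~valid) = {1, 5}, add states in Sat(valid & grant) with every successor in Z. Already a fixed point.
Sat(A[(valid & grant) U ~valid]) = {1, 5}
EG A[(valid & grant) U ~valid]: greatest fixpoint, start Z0 = {1, 5}, keep only states in Sat with some successor in Z. Z1 = {5}; fixed.
Sat(EG A[(valid & grant) U ~valid]) = {5}
AF (EG A[(valid & grant) U ~valid]): least fixpoint, start Z0 = {5}, add states with every successor in Z. Already a fixed point.
Sat(AF (EG A[(valid & grant) U ~valid])) = {5}
|Sat(AF (EG A[(valid & grant) U ~valid]))| = |{5}| = 1.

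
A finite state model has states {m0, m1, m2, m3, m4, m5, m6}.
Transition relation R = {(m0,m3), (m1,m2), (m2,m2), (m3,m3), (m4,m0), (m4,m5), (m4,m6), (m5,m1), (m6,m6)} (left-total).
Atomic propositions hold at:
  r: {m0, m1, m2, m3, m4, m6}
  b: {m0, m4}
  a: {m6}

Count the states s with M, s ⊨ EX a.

2

Sat(EX a) = {s : some successor in {m6}} = {m4, m6}
|Sat(EX a)| = |{m4, m6}| = 2.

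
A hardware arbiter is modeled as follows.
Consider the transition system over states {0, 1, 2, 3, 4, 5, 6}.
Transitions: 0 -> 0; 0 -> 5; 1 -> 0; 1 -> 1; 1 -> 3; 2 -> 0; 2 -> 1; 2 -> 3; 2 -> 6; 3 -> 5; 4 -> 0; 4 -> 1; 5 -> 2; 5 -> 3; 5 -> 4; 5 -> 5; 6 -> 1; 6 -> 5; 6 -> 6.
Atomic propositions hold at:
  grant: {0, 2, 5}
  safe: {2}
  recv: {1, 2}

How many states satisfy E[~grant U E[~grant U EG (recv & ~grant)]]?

Sat(~grant) = {1, 3, 4, 6}
Sat(recv & ~grant) = {1}
EG (recv & ~grant): greatest fixpoint, start Z0 = {1}, keep only states in Sat with some successor in Z. Already a fixed point.
Sat(EG (recv & ~grant)) = {1}
E[~grant U EG (recv & ~grant)]: least fixpoint, start Z0 = Sat(EG (recv & ~grant)) = {1}, add states in Sat(~grant) with some successor in Z. Z1 = {1, 4, 6}; fixed.
Sat(E[~grant U EG (recv & ~grant)]) = {1, 4, 6}
E[~grant U E[~grant U EG (recv & ~grant)]]: least fixpoint, start Z0 = Sat(E[~grant U EG (recv & ~grant)]) = {1, 4, 6}, add states in Sat(~grant) with some successor in Z. Already a fixed point.
Sat(E[~grant U E[~grant U EG (recv & ~grant)]]) = {1, 4, 6}
|Sat(E[~grant U E[~grant U EG (recv & ~grant)]])| = |{1, 4, 6}| = 3.

3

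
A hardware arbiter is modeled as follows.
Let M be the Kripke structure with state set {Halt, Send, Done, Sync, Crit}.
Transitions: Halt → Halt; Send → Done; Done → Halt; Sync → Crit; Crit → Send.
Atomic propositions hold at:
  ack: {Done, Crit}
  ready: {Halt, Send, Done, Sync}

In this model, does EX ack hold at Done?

Sat(EX ack) = {s : some successor in {Done, Crit}} = {Send, Sync}
Done ∉ Sat(EX ack) = {Send, Sync}, so the formula does not hold at Done.

No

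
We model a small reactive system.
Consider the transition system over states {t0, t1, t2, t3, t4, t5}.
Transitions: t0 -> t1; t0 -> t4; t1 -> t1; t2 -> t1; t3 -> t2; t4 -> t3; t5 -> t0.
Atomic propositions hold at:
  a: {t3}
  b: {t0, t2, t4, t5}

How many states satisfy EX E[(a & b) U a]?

1

Sat(a & b) = ∅
E[(a & b) U a]: least fixpoint, start Z0 = Sat(a) = {t3}, add states in Sat(a & b) with some successor in Z. Already a fixed point.
Sat(E[(a & b) U a]) = {t3}
Sat(EX E[(a & b) U a]) = {s : some successor in {t3}} = {t4}
|Sat(EX E[(a & b) U a])| = |{t4}| = 1.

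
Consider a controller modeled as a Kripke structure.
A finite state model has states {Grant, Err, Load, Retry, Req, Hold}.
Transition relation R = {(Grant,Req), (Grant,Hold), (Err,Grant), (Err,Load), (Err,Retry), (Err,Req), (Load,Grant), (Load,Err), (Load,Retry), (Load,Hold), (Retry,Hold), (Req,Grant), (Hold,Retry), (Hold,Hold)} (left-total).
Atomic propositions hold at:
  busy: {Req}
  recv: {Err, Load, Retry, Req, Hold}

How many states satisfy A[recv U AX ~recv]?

Sat(~recv) = {Grant}
Sat(AX ~recv) = {s : every successor in {Grant}} = {Req}
A[recv U AX ~recv]: least fixpoint, start Z0 = Sat(AX ~recv) = {Req}, add states in Sat(recv) with every successor in Z. Already a fixed point.
Sat(A[recv U AX ~recv]) = {Req}
|Sat(A[recv U AX ~recv])| = |{Req}| = 1.

1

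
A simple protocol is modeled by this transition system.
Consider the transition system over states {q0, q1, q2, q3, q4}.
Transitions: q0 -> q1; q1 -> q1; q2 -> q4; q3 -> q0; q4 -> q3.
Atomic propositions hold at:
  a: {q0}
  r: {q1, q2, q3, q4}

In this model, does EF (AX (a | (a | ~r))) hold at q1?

Sat(~r) = {q0}
Sat(a | ~r) = {q0}
Sat(a | (a | ~r)) = {q0}
Sat(AX (a | (a | ~r))) = {s : every successor in {q0}} = {q3}
EF (AX (a | (a | ~r))): least fixpoint, start Z0 = {q3}, add states with some successor in Z. Z1 = {q3, q4}; Z2 = {q2, q3, q4}; fixed.
Sat(EF (AX (a | (a | ~r)))) = {q2, q3, q4}
q1 ∉ Sat(EF (AX (a | (a | ~r)))) = {q2, q3, q4}, so the formula does not hold at q1.

No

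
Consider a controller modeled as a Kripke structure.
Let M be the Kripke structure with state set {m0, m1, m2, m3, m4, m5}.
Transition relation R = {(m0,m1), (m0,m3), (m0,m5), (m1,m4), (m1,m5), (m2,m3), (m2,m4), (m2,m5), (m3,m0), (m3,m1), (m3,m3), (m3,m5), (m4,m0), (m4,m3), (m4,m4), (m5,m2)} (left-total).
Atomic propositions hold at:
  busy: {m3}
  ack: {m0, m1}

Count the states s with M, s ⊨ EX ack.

Sat(EX ack) = {s : some successor in {m0, m1}} = {m0, m3, m4}
|Sat(EX ack)| = |{m0, m3, m4}| = 3.

3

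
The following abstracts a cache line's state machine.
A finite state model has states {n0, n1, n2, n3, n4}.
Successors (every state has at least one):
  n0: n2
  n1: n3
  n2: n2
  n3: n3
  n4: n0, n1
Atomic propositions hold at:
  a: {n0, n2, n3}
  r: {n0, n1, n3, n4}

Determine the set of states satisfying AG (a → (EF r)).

EF r: least fixpoint, start Z0 = {n0, n1, n3, n4}, add states with some successor in Z. Already a fixed point.
Sat(EF r) = {n0, n1, n3, n4}
Sat(a → (EF r)) = {n0, n1, n3, n4}
AG (a → (EF r)): greatest fixpoint, start Z0 = {n0, n1, n3, n4}, keep only states in Sat with every successor in Z. Z1 = {n1, n3, n4}; Z2 = {n1, n3}; fixed.
Sat(AG (a → (EF r))) = {n1, n3}

{n1, n3}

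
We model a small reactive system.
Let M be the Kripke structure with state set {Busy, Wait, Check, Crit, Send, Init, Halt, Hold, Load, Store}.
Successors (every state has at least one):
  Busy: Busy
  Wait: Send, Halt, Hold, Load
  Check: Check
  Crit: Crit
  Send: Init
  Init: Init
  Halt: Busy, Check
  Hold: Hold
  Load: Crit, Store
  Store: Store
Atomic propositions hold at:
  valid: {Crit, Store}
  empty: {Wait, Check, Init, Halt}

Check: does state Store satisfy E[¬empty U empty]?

Sat(¬empty) = {Busy, Crit, Send, Hold, Load, Store}
E[¬empty U empty]: least fixpoint, start Z0 = Sat(empty) = {Wait, Check, Init, Halt}, add states in Sat(¬empty) with some successor in Z. Z1 = {Wait, Check, Send, Init, Halt}; fixed.
Sat(E[¬empty U empty]) = {Wait, Check, Send, Init, Halt}
Store ∉ Sat(E[¬empty U empty]) = {Wait, Check, Send, Init, Halt}, so the formula does not hold at Store.

No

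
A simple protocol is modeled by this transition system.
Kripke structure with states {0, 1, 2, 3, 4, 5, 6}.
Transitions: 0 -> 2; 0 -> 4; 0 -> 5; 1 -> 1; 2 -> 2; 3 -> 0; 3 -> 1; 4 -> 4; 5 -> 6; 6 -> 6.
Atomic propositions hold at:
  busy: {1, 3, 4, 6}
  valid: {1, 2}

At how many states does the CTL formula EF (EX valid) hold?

Sat(EX valid) = {s : some successor in {1, 2}} = {0, 1, 2, 3}
EF (EX valid): least fixpoint, start Z0 = {0, 1, 2, 3}, add states with some successor in Z. Already a fixed point.
Sat(EF (EX valid)) = {0, 1, 2, 3}
|Sat(EF (EX valid))| = |{0, 1, 2, 3}| = 4.

4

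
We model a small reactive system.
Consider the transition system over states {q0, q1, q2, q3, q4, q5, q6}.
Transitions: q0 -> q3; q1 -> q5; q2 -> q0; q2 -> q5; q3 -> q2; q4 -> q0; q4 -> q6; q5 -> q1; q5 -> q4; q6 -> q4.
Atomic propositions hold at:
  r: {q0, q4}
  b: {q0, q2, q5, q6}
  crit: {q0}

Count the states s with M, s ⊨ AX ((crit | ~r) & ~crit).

3

Sat(~r) = {q1, q2, q3, q5, q6}
Sat(crit | ~r) = {q0, q1, q2, q3, q5, q6}
Sat(~crit) = {q1, q2, q3, q4, q5, q6}
Sat((crit | ~r) & ~crit) = {q1, q2, q3, q5, q6}
Sat(AX ((crit | ~r) & ~crit)) = {s : every successor in {q1, q2, q3, q5, q6}} = {q0, q1, q3}
|Sat(AX ((crit | ~r) & ~crit))| = |{q0, q1, q3}| = 3.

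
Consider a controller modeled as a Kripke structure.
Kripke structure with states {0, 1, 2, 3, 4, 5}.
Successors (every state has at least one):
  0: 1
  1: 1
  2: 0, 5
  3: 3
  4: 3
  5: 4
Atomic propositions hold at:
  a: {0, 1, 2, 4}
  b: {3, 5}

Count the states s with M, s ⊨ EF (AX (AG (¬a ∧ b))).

4

Sat(¬a) = {3, 5}
Sat(¬a ∧ b) = {3, 5}
AG (¬a ∧ b): greatest fixpoint, start Z0 = {3, 5}, keep only states in Sat with every successor in Z. Z1 = {3}; fixed.
Sat(AG (¬a ∧ b)) = {3}
Sat(AX (AG (¬a ∧ b))) = {s : every successor in {3}} = {3, 4}
EF (AX (AG (¬a ∧ b))): least fixpoint, start Z0 = {3, 4}, add states with some successor in Z. Z1 = {3, 4, 5}; Z2 = {2, 3, 4, 5}; fixed.
Sat(EF (AX (AG (¬a ∧ b)))) = {2, 3, 4, 5}
|Sat(EF (AX (AG (¬a ∧ b))))| = |{2, 3, 4, 5}| = 4.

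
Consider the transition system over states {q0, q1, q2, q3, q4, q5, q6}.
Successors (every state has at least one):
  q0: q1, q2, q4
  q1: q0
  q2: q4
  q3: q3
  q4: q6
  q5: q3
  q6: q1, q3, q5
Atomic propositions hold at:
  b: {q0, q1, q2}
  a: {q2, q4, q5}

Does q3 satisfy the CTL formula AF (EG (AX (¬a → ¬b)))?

Sat(¬a) = {q0, q1, q3, q6}
Sat(¬b) = {q3, q4, q5, q6}
Sat(¬a → ¬b) = {q2, q3, q4, q5, q6}
Sat(AX (¬a → ¬b)) = {s : every successor in {q2, q3, q4, q5, q6}} = {q2, q3, q4, q5}
EG (AX (¬a → ¬b)): greatest fixpoint, start Z0 = {q2, q3, q4, q5}, keep only states in Sat with some successor in Z. Z1 = {q2, q3, q5}; Z2 = {q3, q5}; fixed.
Sat(EG (AX (¬a → ¬b))) = {q3, q5}
AF (EG (AX (¬a → ¬b))): least fixpoint, start Z0 = {q3, q5}, add states with every successor in Z. Already a fixed point.
Sat(AF (EG (AX (¬a → ¬b)))) = {q3, q5}
q3 ∈ Sat(AF (EG (AX (¬a → ¬b)))) = {q3, q5}, so the formula holds at q3.

Yes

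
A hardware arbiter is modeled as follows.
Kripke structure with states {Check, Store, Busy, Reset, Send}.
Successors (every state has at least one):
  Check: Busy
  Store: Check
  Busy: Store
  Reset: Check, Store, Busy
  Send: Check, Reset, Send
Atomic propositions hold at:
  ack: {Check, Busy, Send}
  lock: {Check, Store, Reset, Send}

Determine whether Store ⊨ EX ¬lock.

Sat(¬lock) = {Busy}
Sat(EX ¬lock) = {s : some successor in {Busy}} = {Check, Reset}
Store ∉ Sat(EX ¬lock) = {Check, Reset}, so the formula does not hold at Store.

No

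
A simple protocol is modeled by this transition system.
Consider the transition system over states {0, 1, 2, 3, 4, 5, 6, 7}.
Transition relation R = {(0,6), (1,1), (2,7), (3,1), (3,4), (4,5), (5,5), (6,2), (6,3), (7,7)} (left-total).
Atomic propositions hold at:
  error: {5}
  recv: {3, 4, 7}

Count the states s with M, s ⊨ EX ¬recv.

Sat(¬recv) = {0, 1, 2, 5, 6}
Sat(EX ¬recv) = {s : some successor in {0, 1, 2, 5, 6}} = {0, 1, 3, 4, 5, 6}
|Sat(EX ¬recv)| = |{0, 1, 3, 4, 5, 6}| = 6.

6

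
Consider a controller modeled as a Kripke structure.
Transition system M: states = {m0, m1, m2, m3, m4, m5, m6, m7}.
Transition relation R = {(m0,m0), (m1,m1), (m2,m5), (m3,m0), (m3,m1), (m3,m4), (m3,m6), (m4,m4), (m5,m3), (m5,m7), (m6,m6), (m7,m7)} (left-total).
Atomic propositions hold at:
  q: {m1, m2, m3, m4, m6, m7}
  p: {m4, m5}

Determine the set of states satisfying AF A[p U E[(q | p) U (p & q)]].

Sat(q | p) = {m1, m2, m3, m4, m5, m6, m7}
Sat(p & q) = {m4}
E[(q | p) U (p & q)]: least fixpoint, start Z0 = Sat((p & q)) = {m4}, add states in Sat(q | p) with some successor in Z. Z1 = {m3, m4}; Z2 = {m3, m4, m5}; Z3 = {m2, m3, m4, m5}; fixed.
Sat(E[(q | p) U (p & q)]) = {m2, m3, m4, m5}
A[p U E[(q | p) U (p & q)]]: least fixpoint, start Z0 = Sat(E[(q | p) U (p & q)]) = {m2, m3, m4, m5}, add states in Sat(p) with every successor in Z. Already a fixed point.
Sat(A[p U E[(q | p) U (p & q)]]) = {m2, m3, m4, m5}
AF A[p U E[(q | p) U (p & q)]]: least fixpoint, start Z0 = {m2, m3, m4, m5}, add states with every successor in Z. Already a fixed point.
Sat(AF A[p U E[(q | p) U (p & q)]]) = {m2, m3, m4, m5}

{m2, m3, m4, m5}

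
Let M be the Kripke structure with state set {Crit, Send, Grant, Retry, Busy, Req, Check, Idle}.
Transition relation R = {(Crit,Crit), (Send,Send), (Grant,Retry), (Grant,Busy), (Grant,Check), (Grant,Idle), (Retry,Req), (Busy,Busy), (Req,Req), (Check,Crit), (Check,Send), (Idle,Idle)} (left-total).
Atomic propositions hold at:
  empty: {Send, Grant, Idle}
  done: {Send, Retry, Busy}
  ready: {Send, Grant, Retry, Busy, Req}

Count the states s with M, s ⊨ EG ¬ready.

3

Sat(¬ready) = {Crit, Check, Idle}
EG ¬ready: greatest fixpoint, start Z0 = {Crit, Check, Idle}, keep only states in Sat with some successor in Z. Already a fixed point.
Sat(EG ¬ready) = {Crit, Check, Idle}
|Sat(EG ¬ready)| = |{Crit, Check, Idle}| = 3.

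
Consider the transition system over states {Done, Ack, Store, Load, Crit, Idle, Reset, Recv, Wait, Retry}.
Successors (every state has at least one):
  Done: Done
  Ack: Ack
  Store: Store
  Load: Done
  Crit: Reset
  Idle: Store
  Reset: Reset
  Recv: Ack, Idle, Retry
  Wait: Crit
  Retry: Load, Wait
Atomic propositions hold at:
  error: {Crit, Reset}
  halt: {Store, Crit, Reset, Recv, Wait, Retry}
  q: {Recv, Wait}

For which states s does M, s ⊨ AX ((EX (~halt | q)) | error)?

Sat(~halt) = {Done, Ack, Load, Idle}
Sat(~halt | q) = {Done, Ack, Load, Idle, Recv, Wait}
Sat(EX (~halt | q)) = {s : some successor in {Done, Ack, Load, Idle, Recv, Wait}} = {Done, Ack, Load, Recv, Retry}
Sat((EX (~halt | q)) | error) = {Done, Ack, Load, Crit, Reset, Recv, Retry}
Sat(AX ((EX (~halt | q)) | error)) = {s : every successor in {Done, Ack, Load, Crit, Reset, Recv, Retry}} = {Done, Ack, Load, Crit, Reset, Wait}

{Done, Ack, Load, Crit, Reset, Wait}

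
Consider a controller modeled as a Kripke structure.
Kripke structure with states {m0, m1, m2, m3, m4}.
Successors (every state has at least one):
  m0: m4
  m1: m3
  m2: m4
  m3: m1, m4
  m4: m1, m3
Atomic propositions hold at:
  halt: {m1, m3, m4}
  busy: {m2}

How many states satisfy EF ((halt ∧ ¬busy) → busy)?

Sat(¬busy) = {m0, m1, m3, m4}
Sat(halt ∧ ¬busy) = {m1, m3, m4}
Sat((halt ∧ ¬busy) → busy) = {m0, m2}
EF ((halt ∧ ¬busy) → busy): least fixpoint, start Z0 = {m0, m2}, add states with some successor in Z. Already a fixed point.
Sat(EF ((halt ∧ ¬busy) → busy)) = {m0, m2}
|Sat(EF ((halt ∧ ¬busy) → busy))| = |{m0, m2}| = 2.

2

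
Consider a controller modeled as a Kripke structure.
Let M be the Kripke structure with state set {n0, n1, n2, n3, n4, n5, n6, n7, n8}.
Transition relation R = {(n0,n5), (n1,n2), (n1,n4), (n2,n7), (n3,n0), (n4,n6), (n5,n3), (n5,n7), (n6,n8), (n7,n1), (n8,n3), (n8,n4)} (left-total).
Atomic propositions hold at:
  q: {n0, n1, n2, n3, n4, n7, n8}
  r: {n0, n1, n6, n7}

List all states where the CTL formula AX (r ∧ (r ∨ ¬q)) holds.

{n2, n3, n4, n7}

Sat(¬q) = {n5, n6}
Sat(r ∨ ¬q) = {n0, n1, n5, n6, n7}
Sat(r ∧ (r ∨ ¬q)) = {n0, n1, n6, n7}
Sat(AX (r ∧ (r ∨ ¬q))) = {s : every successor in {n0, n1, n6, n7}} = {n2, n3, n4, n7}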